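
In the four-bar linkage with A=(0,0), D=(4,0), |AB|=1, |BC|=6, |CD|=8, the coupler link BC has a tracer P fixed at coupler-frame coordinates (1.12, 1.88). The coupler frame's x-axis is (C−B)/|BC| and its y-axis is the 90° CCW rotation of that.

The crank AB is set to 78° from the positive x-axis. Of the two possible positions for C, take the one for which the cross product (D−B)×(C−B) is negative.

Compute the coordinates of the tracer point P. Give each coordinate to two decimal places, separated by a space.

A=(0,0), D=(4.00,0)
B = A + 1.00·(cos78°, sin78°) = (0.2079, 0.9781)
|BD| = 3.9162
circle(B,6.00) ∩ circle(D,8.00): a=-1.6168, h=5.7781
  candidates: C₊=(0.0856,6.9769) cross=22.628; C₋=(-2.8008,-4.2130) cross=-22.628
  mode - wants cross < 0 → take C=(-2.8008,-4.2130) (cross=-22.628)
ex = (C−B)/|BC| = (-0.5015,-0.8652); ey = (0.8652,-0.5015)
P = B + 1.12·ex + 1.88·ey = (1.2728,-0.9336)

1.27 -0.93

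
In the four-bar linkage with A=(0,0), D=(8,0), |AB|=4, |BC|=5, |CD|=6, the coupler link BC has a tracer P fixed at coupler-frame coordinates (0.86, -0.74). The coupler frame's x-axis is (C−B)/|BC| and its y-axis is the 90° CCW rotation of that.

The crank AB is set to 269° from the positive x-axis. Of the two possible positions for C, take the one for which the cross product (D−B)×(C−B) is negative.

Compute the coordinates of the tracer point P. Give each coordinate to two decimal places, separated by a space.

A=(0,0), D=(8.00,0)
B = A + 4.00·(cos269°, sin269°) = (-0.0698, -3.9994)
|BD| = 9.0065
circle(B,5.00) ∩ circle(D,6.00): a=3.8926, h=3.1381
  candidates: C₊=(2.0244,0.5409) cross=28.264; C₋=(4.8114,-5.0826) cross=-28.264
  mode - wants cross < 0 → take C=(4.8114,-5.0826) (cross=-28.264)
ex = (C−B)/|BC| = (0.9762,-0.2166); ey = (0.2166,0.9762)
P = B + 0.86·ex + -0.74·ey = (0.6094,-4.9081)

0.61 -4.91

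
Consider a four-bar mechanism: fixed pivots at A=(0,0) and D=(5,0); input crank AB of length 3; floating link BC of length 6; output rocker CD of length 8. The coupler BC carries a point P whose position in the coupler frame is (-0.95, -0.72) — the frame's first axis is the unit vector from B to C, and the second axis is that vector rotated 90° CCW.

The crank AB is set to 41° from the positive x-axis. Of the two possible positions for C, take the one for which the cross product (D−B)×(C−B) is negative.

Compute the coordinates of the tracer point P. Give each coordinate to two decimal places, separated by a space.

2.73 3.07

A=(0,0), D=(5.00,0)
B = A + 3.00·(cos41°, sin41°) = (2.2641, 1.9682)
|BD| = 3.3703
circle(B,6.00) ∩ circle(D,8.00): a=-2.4688, h=5.4685
  candidates: C₊=(3.4535,7.8491) cross=18.430; C₋=(-2.9335,-1.0292) cross=-18.430
  mode - wants cross < 0 → take C=(-2.9335,-1.0292) (cross=-18.430)
ex = (C−B)/|BC| = (-0.8663,-0.4996); ey = (0.4996,-0.8663)
P = B + -0.95·ex + -0.72·ey = (2.7274,3.0665)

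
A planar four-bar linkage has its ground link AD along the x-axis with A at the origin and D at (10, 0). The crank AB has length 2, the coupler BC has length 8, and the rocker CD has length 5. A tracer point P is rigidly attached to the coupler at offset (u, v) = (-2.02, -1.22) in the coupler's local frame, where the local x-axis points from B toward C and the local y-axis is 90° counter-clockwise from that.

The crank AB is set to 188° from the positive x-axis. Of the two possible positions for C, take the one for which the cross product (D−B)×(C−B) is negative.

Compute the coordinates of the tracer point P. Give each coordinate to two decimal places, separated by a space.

A=(0,0), D=(10.00,0)
B = A + 2.00·(cos188°, sin188°) = (-1.9805, -0.2783)
|BD| = 11.9838
circle(B,8.00) ∩ circle(D,5.00): a=7.6191, h=2.4392
  candidates: C₊=(5.5798,2.3371) cross=29.230; C₋=(5.6931,-2.5399) cross=-29.230
  mode - wants cross < 0 → take C=(5.6931,-2.5399) (cross=-29.230)
ex = (C−B)/|BC| = (0.9592,-0.2827); ey = (0.2827,0.9592)
P = B + -2.02·ex + -1.22·ey = (-4.2630,-0.8775)

-4.26 -0.88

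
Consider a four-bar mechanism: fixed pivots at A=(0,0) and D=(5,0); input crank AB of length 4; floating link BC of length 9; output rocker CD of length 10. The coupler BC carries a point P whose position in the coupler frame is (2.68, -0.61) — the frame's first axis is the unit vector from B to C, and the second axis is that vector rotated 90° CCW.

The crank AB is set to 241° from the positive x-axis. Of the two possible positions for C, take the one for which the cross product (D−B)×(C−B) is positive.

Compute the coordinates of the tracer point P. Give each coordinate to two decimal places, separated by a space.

A=(0,0), D=(5.00,0)
B = A + 4.00·(cos241°, sin241°) = (-1.9392, -3.4985)
|BD| = 7.7713
circle(B,9.00) ∩ circle(D,10.00): a=2.6632, h=8.5969
  candidates: C₊=(-3.4314,5.3770) cross=66.809; C₋=(4.3090,-9.9761) cross=-66.809
  mode + wants cross > 0 → take C=(-3.4314,5.3770) (cross=66.809)
ex = (C−B)/|BC| = (-0.1658,0.9862); ey = (-0.9862,-0.1658)
P = B + 2.68·ex + -0.61·ey = (-1.7820,-0.7544)

-1.78 -0.75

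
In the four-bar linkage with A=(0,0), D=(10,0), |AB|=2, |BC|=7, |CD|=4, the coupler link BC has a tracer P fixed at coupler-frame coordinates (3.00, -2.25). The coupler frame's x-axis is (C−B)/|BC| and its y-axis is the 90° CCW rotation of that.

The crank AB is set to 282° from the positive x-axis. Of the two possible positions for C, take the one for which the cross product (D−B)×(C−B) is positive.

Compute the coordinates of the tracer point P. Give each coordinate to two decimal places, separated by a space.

A=(0,0), D=(10.00,0)
B = A + 2.00·(cos282°, sin282°) = (0.4158, -1.9563)
|BD| = 9.7818
circle(B,7.00) ∩ circle(D,4.00): a=6.5777, h=2.3945
  candidates: C₊=(6.3817,1.7054) cross=23.423; C₋=(7.3395,-2.9870) cross=-23.423
  mode + wants cross > 0 → take C=(6.3817,1.7054) (cross=23.423)
ex = (C−B)/|BC| = (0.8523,0.5231); ey = (-0.5231,0.8523)
P = B + 3.00·ex + -2.25·ey = (4.1496,-2.3046)

4.15 -2.30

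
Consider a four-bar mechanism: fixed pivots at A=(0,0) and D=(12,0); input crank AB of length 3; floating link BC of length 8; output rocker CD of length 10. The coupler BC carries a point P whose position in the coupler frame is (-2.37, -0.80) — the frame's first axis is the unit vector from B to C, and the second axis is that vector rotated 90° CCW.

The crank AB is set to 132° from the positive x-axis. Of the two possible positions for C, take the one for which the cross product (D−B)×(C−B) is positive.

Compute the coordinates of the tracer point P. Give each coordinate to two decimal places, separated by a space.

-3.52 0.23

A=(0,0), D=(12.00,0)
B = A + 3.00·(cos132°, sin132°) = (-2.0074, 2.2294)
|BD| = 14.1837
circle(B,8.00) ∩ circle(D,10.00): a=5.8228, h=5.4859
  candidates: C₊=(4.6053,6.7319) cross=77.810; C₋=(2.8807,-4.1035) cross=-77.810
  mode + wants cross > 0 → take C=(4.6053,6.7319) (cross=77.810)
ex = (C−B)/|BC| = (0.8266,0.5628); ey = (-0.5628,0.8266)
P = B + -2.37·ex + -0.80·ey = (-3.5162,0.2343)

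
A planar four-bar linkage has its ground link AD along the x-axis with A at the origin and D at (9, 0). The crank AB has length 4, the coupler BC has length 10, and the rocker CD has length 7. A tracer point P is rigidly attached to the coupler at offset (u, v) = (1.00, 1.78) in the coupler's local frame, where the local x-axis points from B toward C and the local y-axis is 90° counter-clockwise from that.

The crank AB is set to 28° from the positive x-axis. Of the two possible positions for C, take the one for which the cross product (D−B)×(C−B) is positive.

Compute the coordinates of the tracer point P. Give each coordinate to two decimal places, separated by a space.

A=(0,0), D=(9.00,0)
B = A + 4.00·(cos28°, sin28°) = (3.5318, 1.8779)
|BD| = 5.7817
circle(B,10.00) ∩ circle(D,7.00): a=7.3013, h=6.8331
  candidates: C₊=(12.6566,5.9690) cross=39.507; C₋=(8.2179,-6.9562) cross=-39.507
  mode + wants cross > 0 → take C=(12.6566,5.9690) (cross=39.507)
ex = (C−B)/|BC| = (0.9125,0.4091); ey = (-0.4091,0.9125)
P = B + 1.00·ex + 1.78·ey = (3.7161,3.9112)

3.72 3.91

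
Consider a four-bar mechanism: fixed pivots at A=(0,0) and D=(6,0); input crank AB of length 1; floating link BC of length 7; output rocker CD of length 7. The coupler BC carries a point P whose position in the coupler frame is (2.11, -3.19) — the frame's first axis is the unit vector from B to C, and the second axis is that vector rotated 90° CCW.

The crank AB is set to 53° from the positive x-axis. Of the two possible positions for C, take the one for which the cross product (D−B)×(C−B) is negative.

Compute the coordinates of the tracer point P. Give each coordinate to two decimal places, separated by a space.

A=(0,0), D=(6.00,0)
B = A + 1.00·(cos53°, sin53°) = (0.6018, 0.7986)
|BD| = 5.4569
circle(B,7.00) ∩ circle(D,7.00): a=2.7285, h=6.4464
  candidates: C₊=(4.2443,6.7763) cross=35.177; C₋=(2.3575,-5.9776) cross=-35.177
  mode - wants cross < 0 → take C=(2.3575,-5.9776) (cross=-35.177)
ex = (C−B)/|BC| = (0.2508,-0.9680); ey = (0.9680,0.2508)
P = B + 2.11·ex + -3.19·ey = (-1.9570,-2.0440)

-1.96 -2.04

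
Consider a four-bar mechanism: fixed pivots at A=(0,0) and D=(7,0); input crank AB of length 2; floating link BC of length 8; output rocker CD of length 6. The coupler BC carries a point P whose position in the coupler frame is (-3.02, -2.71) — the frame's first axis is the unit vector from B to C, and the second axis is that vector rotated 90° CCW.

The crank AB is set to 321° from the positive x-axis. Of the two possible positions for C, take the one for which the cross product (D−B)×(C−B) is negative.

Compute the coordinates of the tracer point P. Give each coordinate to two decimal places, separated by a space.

A=(0,0), D=(7.00,0)
B = A + 2.00·(cos321°, sin321°) = (1.5543, -1.2586)
|BD| = 5.5893
circle(B,8.00) ∩ circle(D,6.00): a=5.2994, h=5.9930
  candidates: C₊=(5.3681,5.7738) cross=33.496; C₋=(8.0672,-5.9043) cross=-33.496
  mode - wants cross < 0 → take C=(8.0672,-5.9043) (cross=-33.496)
ex = (C−B)/|BC| = (0.8141,-0.5807); ey = (0.5807,0.8141)
P = B + -3.02·ex + -2.71·ey = (-2.4780,-1.7111)

-2.48 -1.71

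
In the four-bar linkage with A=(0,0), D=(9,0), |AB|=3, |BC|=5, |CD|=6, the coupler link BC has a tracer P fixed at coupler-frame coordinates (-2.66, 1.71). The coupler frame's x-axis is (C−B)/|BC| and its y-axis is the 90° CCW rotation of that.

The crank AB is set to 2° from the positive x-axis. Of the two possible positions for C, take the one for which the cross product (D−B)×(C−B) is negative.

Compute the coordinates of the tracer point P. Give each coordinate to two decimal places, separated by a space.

A=(0,0), D=(9.00,0)
B = A + 3.00·(cos2°, sin2°) = (2.9982, 0.1047)
|BD| = 6.0027
circle(B,5.00) ∩ circle(D,6.00): a=2.0851, h=4.5445
  candidates: C₊=(5.1622,4.6121) cross=27.279; C₋=(5.0037,-4.4755) cross=-27.279
  mode - wants cross < 0 → take C=(5.0037,-4.4755) (cross=-27.279)
ex = (C−B)/|BC| = (0.4011,-0.9160); ey = (0.9160,0.4011)
P = B + -2.66·ex + 1.71·ey = (3.4976,3.2272)

3.50 3.23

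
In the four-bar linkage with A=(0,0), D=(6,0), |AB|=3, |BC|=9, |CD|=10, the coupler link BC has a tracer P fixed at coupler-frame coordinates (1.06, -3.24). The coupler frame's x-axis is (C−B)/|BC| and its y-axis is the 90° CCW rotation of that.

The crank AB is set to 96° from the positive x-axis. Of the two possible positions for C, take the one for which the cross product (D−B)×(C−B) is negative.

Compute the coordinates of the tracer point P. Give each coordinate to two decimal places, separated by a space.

-3.70 2.60

A=(0,0), D=(6.00,0)
B = A + 3.00·(cos96°, sin96°) = (-0.3136, 2.9836)
|BD| = 6.9831
circle(B,9.00) ∩ circle(D,10.00): a=2.1311, h=8.7441
  candidates: C₊=(5.3492,9.9788) cross=61.060; C₋=(-2.1228,-5.8327) cross=-61.060
  mode - wants cross < 0 → take C=(-2.1228,-5.8327) (cross=-61.060)
ex = (C−B)/|BC| = (-0.2010,-0.9796); ey = (0.9796,-0.2010)
P = B + 1.06·ex + -3.24·ey = (-3.7005,2.5965)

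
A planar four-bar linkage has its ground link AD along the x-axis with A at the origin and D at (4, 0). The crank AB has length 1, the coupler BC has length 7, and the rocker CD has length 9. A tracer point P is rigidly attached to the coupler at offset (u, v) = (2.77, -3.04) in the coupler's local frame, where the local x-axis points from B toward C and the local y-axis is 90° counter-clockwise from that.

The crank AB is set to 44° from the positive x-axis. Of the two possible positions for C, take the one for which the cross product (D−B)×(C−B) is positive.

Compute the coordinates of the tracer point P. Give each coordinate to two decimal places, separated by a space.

2.98 4.13

A=(0,0), D=(4.00,0)
B = A + 1.00·(cos44°, sin44°) = (0.7193, 0.6947)
|BD| = 3.3534
circle(B,7.00) ∩ circle(D,9.00): a=-3.0946, h=6.2788
  candidates: C₊=(-1.0075,7.4783) cross=21.055; C₋=(-3.6088,-4.8069) cross=-21.055
  mode + wants cross > 0 → take C=(-1.0075,7.4783) (cross=21.055)
ex = (C−B)/|BC| = (-0.2467,0.9691); ey = (-0.9691,-0.2467)
P = B + 2.77·ex + -3.04·ey = (2.9821,4.1290)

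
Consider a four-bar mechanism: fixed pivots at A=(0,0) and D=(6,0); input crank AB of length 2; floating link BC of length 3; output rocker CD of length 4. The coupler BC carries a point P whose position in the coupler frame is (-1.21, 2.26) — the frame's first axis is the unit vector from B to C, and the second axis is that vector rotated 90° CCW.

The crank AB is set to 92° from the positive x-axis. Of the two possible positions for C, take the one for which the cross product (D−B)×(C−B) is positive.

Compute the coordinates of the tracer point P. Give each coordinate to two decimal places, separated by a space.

-1.65 4.02

A=(0,0), D=(6.00,0)
B = A + 2.00·(cos92°, sin92°) = (-0.0698, 1.9988)
|BD| = 6.3904
circle(B,3.00) ∩ circle(D,4.00): a=2.6475, h=1.4109
  candidates: C₊=(2.8862,2.5108) cross=9.016; C₋=(2.0036,-0.1694) cross=-9.016
  mode + wants cross > 0 → take C=(2.8862,2.5108) (cross=9.016)
ex = (C−B)/|BC| = (0.9853,0.1707); ey = (-0.1707,0.9853)
P = B + -1.21·ex + 2.26·ey = (-1.6478,4.0191)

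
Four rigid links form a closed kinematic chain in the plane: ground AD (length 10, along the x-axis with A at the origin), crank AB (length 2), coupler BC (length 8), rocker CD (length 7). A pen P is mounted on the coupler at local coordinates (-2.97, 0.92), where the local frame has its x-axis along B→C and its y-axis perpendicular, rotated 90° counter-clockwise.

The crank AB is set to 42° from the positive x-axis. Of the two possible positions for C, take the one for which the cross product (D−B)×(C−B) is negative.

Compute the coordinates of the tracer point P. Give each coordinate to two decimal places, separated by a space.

0.72 4.35

A=(0,0), D=(10.00,0)
B = A + 2.00·(cos42°, sin42°) = (1.4863, 1.3383)
|BD| = 8.6182
circle(B,8.00) ∩ circle(D,7.00): a=5.1794, h=6.0971
  candidates: C₊=(7.5496,6.5571) cross=52.546; C₋=(5.6561,-5.4891) cross=-52.546
  mode - wants cross < 0 → take C=(5.6561,-5.4891) (cross=-52.546)
ex = (C−B)/|BC| = (0.5212,-0.8534); ey = (0.8534,0.5212)
P = B + -2.97·ex + 0.92·ey = (0.7234,4.3524)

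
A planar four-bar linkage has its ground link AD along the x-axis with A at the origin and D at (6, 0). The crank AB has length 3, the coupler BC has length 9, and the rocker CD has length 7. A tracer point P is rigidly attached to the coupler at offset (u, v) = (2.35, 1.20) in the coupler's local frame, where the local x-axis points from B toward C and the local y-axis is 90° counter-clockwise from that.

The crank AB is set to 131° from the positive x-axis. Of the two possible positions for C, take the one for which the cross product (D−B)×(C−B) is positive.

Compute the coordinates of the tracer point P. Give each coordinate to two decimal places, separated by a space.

-0.60 4.52

A=(0,0), D=(6.00,0)
B = A + 3.00·(cos131°, sin131°) = (-1.9682, 2.2641)
|BD| = 8.2836
circle(B,9.00) ∩ circle(D,7.00): a=6.0733, h=6.6419
  candidates: C₊=(5.6893,6.9931) cross=55.019; C₋=(2.0585,-5.7848) cross=-55.019
  mode + wants cross > 0 → take C=(5.6893,6.9931) (cross=55.019)
ex = (C−B)/|BC| = (0.8508,0.5254); ey = (-0.5254,0.8508)
P = B + 2.35·ex + 1.20·ey = (-0.5993,4.5199)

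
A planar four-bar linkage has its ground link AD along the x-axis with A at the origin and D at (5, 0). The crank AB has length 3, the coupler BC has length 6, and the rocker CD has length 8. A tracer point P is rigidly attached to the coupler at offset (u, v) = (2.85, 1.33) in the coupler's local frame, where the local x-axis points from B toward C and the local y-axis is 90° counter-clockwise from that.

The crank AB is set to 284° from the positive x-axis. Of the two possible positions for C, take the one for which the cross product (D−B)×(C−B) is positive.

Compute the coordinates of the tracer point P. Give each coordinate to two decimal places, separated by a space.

-2.01 -1.36

A=(0,0), D=(5.00,0)
B = A + 3.00·(cos284°, sin284°) = (0.7258, -2.9109)
|BD| = 5.1713
circle(B,6.00) ∩ circle(D,8.00): a=-0.1216, h=5.9988
  candidates: C₊=(-2.7514,1.9788) cross=31.021; C₋=(4.0019,-7.9375) cross=-31.021
  mode + wants cross > 0 → take C=(-2.7514,1.9788) (cross=31.021)
ex = (C−B)/|BC| = (-0.5795,0.8150); ey = (-0.8150,-0.5795)
P = B + 2.85·ex + 1.33·ey = (-2.0098,-1.3590)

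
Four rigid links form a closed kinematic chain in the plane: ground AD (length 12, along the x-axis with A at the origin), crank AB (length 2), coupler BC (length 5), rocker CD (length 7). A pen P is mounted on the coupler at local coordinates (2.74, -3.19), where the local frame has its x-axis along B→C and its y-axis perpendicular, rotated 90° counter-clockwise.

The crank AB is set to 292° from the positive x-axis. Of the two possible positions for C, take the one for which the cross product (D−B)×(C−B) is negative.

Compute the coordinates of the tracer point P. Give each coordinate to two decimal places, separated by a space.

2.75 -5.55

A=(0,0), D=(12.00,0)
B = A + 2.00·(cos292°, sin292°) = (0.7492, -1.8544)
|BD| = 11.4026
circle(B,5.00) ∩ circle(D,7.00): a=4.6489, h=1.8406
  candidates: C₊=(5.0369,0.7177) cross=20.987; C₋=(5.6356,-2.9144) cross=-20.987
  mode - wants cross < 0 → take C=(5.6356,-2.9144) (cross=-20.987)
ex = (C−B)/|BC| = (0.9773,-0.2120); ey = (0.2120,0.9773)
P = B + 2.74·ex + -3.19·ey = (2.7506,-5.5528)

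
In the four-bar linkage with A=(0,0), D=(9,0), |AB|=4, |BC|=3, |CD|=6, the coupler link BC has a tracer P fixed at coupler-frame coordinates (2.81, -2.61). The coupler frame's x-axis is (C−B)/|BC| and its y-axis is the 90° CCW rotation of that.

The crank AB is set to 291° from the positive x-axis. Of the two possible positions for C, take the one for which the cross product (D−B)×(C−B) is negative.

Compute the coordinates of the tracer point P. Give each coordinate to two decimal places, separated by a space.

4.11 -6.48

A=(0,0), D=(9.00,0)
B = A + 4.00·(cos291°, sin291°) = (1.4335, -3.7343)
|BD| = 8.4379
circle(B,3.00) ∩ circle(D,6.00): a=2.6190, h=1.4632
  candidates: C₊=(3.1345,-1.2632) cross=12.346; C₋=(4.4296,-3.8873) cross=-12.346
  mode - wants cross < 0 → take C=(4.4296,-3.8873) (cross=-12.346)
ex = (C−B)/|BC| = (0.9987,-0.0510); ey = (0.0510,0.9987)
P = B + 2.81·ex + -2.61·ey = (4.1067,-6.4842)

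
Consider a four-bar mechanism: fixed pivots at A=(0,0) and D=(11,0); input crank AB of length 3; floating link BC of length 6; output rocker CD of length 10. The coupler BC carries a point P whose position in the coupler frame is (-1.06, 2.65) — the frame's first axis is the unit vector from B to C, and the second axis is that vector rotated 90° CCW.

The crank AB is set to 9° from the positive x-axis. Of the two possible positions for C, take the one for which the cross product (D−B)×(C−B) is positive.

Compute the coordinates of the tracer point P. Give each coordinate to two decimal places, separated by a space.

0.25 -0.41

A=(0,0), D=(11.00,0)
B = A + 3.00·(cos9°, sin9°) = (2.9631, 0.4693)
|BD| = 8.0506
circle(B,6.00) ∩ circle(D,10.00): a=0.0505, h=5.9998
  candidates: C₊=(3.3632,6.4559) cross=48.302; C₋=(2.6637,-5.5232) cross=-48.302
  mode + wants cross > 0 → take C=(3.3632,6.4559) (cross=48.302)
ex = (C−B)/|BC| = (0.0667,0.9978); ey = (-0.9978,0.0667)
P = B + -1.06·ex + 2.65·ey = (0.2483,-0.4116)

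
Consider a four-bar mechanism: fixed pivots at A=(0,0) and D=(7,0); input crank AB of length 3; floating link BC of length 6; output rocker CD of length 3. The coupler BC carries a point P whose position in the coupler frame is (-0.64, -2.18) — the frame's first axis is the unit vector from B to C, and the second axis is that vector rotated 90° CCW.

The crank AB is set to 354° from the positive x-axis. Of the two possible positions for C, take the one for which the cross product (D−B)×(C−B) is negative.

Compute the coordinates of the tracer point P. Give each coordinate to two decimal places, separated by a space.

1.57 -2.09

A=(0,0), D=(7.00,0)
B = A + 3.00·(cos354°, sin354°) = (2.9836, -0.3136)
|BD| = 4.0287
circle(B,6.00) ∩ circle(D,3.00): a=5.3653, h=2.6858
  candidates: C₊=(8.1236,2.7817) cross=10.820; C₋=(8.5417,-2.5736) cross=-10.820
  mode - wants cross < 0 → take C=(8.5417,-2.5736) (cross=-10.820)
ex = (C−B)/|BC| = (0.9263,-0.3767); ey = (0.3767,0.9263)
P = B + -0.64·ex + -2.18·ey = (1.5696,-2.0920)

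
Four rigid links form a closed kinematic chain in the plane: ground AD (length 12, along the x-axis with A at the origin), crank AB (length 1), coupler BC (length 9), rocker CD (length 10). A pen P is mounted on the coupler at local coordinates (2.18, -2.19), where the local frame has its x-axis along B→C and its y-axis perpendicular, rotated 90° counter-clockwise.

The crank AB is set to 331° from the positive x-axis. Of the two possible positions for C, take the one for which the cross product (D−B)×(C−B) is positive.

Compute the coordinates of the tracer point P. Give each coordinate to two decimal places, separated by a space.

A=(0,0), D=(12.00,0)
B = A + 1.00·(cos331°, sin331°) = (0.8746, -0.4848)
|BD| = 11.1359
circle(B,9.00) ∩ circle(D,10.00): a=4.7149, h=7.6662
  candidates: C₊=(5.2513,7.3793) cross=85.370; C₋=(5.9188,-7.9384) cross=-85.370
  mode + wants cross > 0 → take C=(5.2513,7.3793) (cross=85.370)
ex = (C−B)/|BC| = (0.4863,0.8738); ey = (-0.8738,0.4863)
P = B + 2.18·ex + -2.19·ey = (3.8484,0.3551)

3.85 0.36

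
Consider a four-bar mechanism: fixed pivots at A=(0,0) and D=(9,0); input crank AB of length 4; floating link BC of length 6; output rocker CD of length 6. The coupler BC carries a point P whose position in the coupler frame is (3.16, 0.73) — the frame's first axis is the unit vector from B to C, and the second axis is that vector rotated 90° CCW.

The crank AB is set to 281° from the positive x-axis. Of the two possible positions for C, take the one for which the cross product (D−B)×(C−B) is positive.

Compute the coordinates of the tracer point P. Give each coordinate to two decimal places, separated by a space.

A=(0,0), D=(9.00,0)
B = A + 4.00·(cos281°, sin281°) = (0.7632, -3.9265)
|BD| = 9.1248
circle(B,6.00) ∩ circle(D,6.00): a=4.5624, h=3.8967
  candidates: C₊=(3.2048,1.5543) cross=35.557; C₋=(6.5584,-5.4808) cross=-35.557
  mode + wants cross > 0 → take C=(3.2048,1.5543) (cross=35.557)
ex = (C−B)/|BC| = (0.4069,0.9135); ey = (-0.9135,0.4069)
P = B + 3.16·ex + 0.73·ey = (1.3823,-0.7429)

1.38 -0.74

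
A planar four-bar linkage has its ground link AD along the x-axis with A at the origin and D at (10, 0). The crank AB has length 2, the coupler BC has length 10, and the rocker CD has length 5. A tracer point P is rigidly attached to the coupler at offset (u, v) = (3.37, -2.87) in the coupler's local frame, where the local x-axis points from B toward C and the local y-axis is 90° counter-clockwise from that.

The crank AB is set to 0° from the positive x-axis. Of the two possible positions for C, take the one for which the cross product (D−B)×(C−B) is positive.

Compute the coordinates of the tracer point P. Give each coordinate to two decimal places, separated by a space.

A=(0,0), D=(10.00,0)
B = A + 2.00·(cos0°, sin0°) = (2.0000, 0.0000)
|BD| = 8.0000
circle(B,10.00) ∩ circle(D,5.00): a=8.6875, h=4.9525
  candidates: C₊=(10.6875,4.9525) cross=39.620; C₋=(10.6875,-4.9525) cross=-39.620
  mode + wants cross > 0 → take C=(10.6875,4.9525) (cross=39.620)
ex = (C−B)/|BC| = (0.8688,0.4953); ey = (-0.4953,0.8688)
P = B + 3.37·ex + -2.87·ey = (6.3491,-0.8243)

6.35 -0.82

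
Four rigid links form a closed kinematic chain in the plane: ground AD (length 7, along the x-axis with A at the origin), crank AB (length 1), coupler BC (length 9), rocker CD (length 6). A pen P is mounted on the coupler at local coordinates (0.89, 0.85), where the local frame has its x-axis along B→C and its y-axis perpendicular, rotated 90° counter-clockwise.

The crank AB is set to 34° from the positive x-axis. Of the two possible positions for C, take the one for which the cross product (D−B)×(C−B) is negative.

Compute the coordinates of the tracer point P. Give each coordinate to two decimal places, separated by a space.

A=(0,0), D=(7.00,0)
B = A + 1.00·(cos34°, sin34°) = (0.8290, 0.5592)
|BD| = 6.1962
circle(B,9.00) ∩ circle(D,6.00): a=6.7294, h=5.9763
  candidates: C₊=(8.0703,5.9038) cross=37.030; C₋=(6.9916,-6.0000) cross=-37.030
  mode - wants cross < 0 → take C=(6.9916,-6.0000) (cross=-37.030)
ex = (C−B)/|BC| = (0.6847,-0.7288); ey = (0.7288,0.6847)
P = B + 0.89·ex + 0.85·ey = (2.0579,0.4926)

2.06 0.49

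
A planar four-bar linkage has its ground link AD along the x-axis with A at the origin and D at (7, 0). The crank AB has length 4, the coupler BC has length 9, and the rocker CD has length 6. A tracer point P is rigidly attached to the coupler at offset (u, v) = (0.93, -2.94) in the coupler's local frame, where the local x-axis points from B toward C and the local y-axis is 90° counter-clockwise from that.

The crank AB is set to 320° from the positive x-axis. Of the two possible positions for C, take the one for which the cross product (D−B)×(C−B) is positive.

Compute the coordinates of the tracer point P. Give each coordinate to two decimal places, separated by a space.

A=(0,0), D=(7.00,0)
B = A + 4.00·(cos320°, sin320°) = (3.0642, -2.5712)
|BD| = 4.7012
circle(B,9.00) ∩ circle(D,6.00): a=7.1366, h=5.4835
  candidates: C₊=(6.0399,5.9227) cross=25.779; C₋=(12.0379,-3.2588) cross=-25.779
  mode + wants cross > 0 → take C=(6.0399,5.9227) (cross=25.779)
ex = (C−B)/|BC| = (0.3306,0.9438); ey = (-0.9438,0.3306)
P = B + 0.93·ex + -2.94·ey = (6.1463,-2.6655)

6.15 -2.67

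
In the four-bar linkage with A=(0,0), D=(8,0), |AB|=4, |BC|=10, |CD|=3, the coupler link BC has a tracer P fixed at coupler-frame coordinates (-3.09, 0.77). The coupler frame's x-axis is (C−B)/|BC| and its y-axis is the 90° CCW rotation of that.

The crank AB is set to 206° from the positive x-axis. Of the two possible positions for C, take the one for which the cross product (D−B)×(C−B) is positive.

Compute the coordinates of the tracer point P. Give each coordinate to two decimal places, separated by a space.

A=(0,0), D=(8.00,0)
B = A + 4.00·(cos206°, sin206°) = (-3.5952, -1.7535)
|BD| = 11.7270
circle(B,10.00) ∩ circle(D,3.00): a=9.7434, h=2.2507
  candidates: C₊=(5.7022,1.9288) cross=26.393; C₋=(6.3753,-2.5219) cross=-26.393
  mode + wants cross > 0 → take C=(5.7022,1.9288) (cross=26.393)
ex = (C−B)/|BC| = (0.9297,0.3682); ey = (-0.3682,0.9297)
P = B + -3.09·ex + 0.77·ey = (-6.7516,-2.1754)

-6.75 -2.18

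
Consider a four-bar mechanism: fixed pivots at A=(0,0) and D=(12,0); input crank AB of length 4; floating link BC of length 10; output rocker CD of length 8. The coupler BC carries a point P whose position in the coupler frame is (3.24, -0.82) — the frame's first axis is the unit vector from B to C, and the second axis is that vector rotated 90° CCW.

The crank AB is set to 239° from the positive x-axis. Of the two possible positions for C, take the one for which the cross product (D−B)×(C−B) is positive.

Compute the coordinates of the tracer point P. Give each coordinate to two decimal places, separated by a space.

A=(0,0), D=(12.00,0)
B = A + 4.00·(cos239°, sin239°) = (-2.0602, -3.4287)
|BD| = 14.4722
circle(B,10.00) ∩ circle(D,8.00): a=8.4799, h=5.3002
  candidates: C₊=(4.9226,3.7296) cross=76.705; C₋=(7.4340,-6.5690) cross=-76.705
  mode + wants cross > 0 → take C=(4.9226,3.7296) (cross=76.705)
ex = (C−B)/|BC| = (0.6983,0.7158); ey = (-0.7158,0.6983)
P = B + 3.24·ex + -0.82·ey = (0.7892,-1.6820)

0.79 -1.68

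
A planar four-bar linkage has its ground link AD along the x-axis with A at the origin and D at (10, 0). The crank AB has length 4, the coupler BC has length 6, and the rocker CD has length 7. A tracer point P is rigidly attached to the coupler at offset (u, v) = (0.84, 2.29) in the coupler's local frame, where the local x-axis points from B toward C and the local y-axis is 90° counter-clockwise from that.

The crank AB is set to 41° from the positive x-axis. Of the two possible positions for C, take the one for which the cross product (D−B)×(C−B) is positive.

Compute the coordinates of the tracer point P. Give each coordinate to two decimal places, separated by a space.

A=(0,0), D=(10.00,0)
B = A + 4.00·(cos41°, sin41°) = (3.0188, 2.6242)
|BD| = 7.4581
circle(B,6.00) ∩ circle(D,7.00): a=2.8575, h=5.2759
  candidates: C₊=(7.5500,6.5572) cross=39.348; C₋=(3.8372,-3.3197) cross=-39.348
  mode + wants cross > 0 → take C=(7.5500,6.5572) (cross=39.348)
ex = (C−B)/|BC| = (0.7552,0.6555); ey = (-0.6555,0.7552)
P = B + 0.84·ex + 2.29·ey = (2.1521,4.9043)

2.15 4.90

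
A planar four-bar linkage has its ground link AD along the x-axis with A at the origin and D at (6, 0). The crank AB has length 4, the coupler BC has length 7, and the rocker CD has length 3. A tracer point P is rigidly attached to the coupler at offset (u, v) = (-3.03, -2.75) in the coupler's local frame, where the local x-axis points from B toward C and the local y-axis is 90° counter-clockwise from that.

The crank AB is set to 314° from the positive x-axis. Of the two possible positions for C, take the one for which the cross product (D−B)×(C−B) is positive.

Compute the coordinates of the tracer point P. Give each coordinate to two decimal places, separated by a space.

A=(0,0), D=(6.00,0)
B = A + 4.00·(cos314°, sin314°) = (2.7786, -2.8774)
|BD| = 4.3193
circle(B,7.00) ∩ circle(D,3.00): a=6.7900, h=1.7016
  candidates: C₊=(6.7091,2.9150) cross=7.350; C₋=(8.9762,0.3768) cross=-7.350
  mode + wants cross > 0 → take C=(6.7091,2.9150) (cross=7.350)
ex = (C−B)/|BC| = (0.5615,0.8275); ey = (-0.8275,0.5615)
P = B + -3.03·ex + -2.75·ey = (3.3529,-6.9287)

3.35 -6.93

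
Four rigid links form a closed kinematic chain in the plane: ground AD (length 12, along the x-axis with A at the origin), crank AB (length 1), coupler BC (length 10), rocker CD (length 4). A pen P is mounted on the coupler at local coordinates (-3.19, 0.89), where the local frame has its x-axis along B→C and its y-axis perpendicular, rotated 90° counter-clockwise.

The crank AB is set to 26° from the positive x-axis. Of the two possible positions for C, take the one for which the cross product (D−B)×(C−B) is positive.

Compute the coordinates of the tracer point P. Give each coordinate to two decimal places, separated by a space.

-2.41 0.26

A=(0,0), D=(12.00,0)
B = A + 1.00·(cos26°, sin26°) = (0.8988, 0.4384)
|BD| = 11.1099
circle(B,10.00) ∩ circle(D,4.00): a=9.3354, h=3.5848
  candidates: C₊=(10.3683,3.6521) cross=39.827; C₋=(10.0854,-3.5120) cross=-39.827
  mode + wants cross > 0 → take C=(10.3683,3.6521) (cross=39.827)
ex = (C−B)/|BC| = (0.9470,0.3214); ey = (-0.3214,0.9470)
P = B + -3.19·ex + 0.89·ey = (-2.4080,0.2560)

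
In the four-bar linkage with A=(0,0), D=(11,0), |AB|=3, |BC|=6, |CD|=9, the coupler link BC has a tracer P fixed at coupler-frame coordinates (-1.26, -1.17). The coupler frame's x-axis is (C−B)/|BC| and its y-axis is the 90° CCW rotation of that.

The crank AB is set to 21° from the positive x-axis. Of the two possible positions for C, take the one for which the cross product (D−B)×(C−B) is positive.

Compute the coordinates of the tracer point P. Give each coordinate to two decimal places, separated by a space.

3.44 -0.52

A=(0,0), D=(11.00,0)
B = A + 3.00·(cos21°, sin21°) = (2.8007, 1.0751)
|BD| = 8.2694
circle(B,6.00) ∩ circle(D,9.00): a=1.4139, h=5.8310
  candidates: C₊=(4.9607,6.6728) cross=48.219; C₋=(3.4445,-4.8903) cross=-48.219
  mode + wants cross > 0 → take C=(4.9607,6.6728) (cross=48.219)
ex = (C−B)/|BC| = (0.3600,0.9330); ey = (-0.9330,0.3600)
P = B + -1.26·ex + -1.17·ey = (3.4387,-0.5216)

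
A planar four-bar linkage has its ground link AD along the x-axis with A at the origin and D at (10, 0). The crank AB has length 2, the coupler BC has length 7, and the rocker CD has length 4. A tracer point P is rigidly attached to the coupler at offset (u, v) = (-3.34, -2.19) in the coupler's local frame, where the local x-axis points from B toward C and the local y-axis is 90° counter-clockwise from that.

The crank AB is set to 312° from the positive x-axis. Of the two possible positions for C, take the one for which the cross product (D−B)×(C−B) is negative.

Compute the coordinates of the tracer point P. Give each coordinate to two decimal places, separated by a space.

A=(0,0), D=(10.00,0)
B = A + 2.00·(cos312°, sin312°) = (1.3383, -1.4863)
|BD| = 8.7883
circle(B,7.00) ∩ circle(D,4.00): a=6.2717, h=3.1091
  candidates: C₊=(6.9938,2.6387) cross=27.324; C₋=(8.0454,-3.4899) cross=-27.324
  mode - wants cross < 0 → take C=(8.0454,-3.4899) (cross=-27.324)
ex = (C−B)/|BC| = (0.9582,-0.2862); ey = (0.2862,0.9582)
P = B + -3.34·ex + -2.19·ey = (-2.4888,-2.6286)

-2.49 -2.63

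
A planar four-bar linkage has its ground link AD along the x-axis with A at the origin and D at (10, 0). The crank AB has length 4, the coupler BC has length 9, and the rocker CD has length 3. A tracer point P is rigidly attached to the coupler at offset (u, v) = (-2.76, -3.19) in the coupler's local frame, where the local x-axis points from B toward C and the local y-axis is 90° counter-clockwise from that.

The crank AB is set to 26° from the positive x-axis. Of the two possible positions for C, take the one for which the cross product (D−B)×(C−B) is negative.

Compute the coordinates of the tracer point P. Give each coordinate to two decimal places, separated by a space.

A=(0,0), D=(10.00,0)
B = A + 4.00·(cos26°, sin26°) = (3.5952, 1.7535)
|BD| = 6.6405
circle(B,9.00) ∩ circle(D,3.00): a=8.7415, h=2.1414
  candidates: C₊=(12.5919,1.5106) cross=14.220; C₋=(11.4610,-2.6202) cross=-14.220
  mode - wants cross < 0 → take C=(11.4610,-2.6202) (cross=-14.220)
ex = (C−B)/|BC| = (0.8740,-0.4860); ey = (0.4860,0.8740)
P = B + -2.76·ex + -3.19·ey = (-0.3672,0.3068)

-0.37 0.31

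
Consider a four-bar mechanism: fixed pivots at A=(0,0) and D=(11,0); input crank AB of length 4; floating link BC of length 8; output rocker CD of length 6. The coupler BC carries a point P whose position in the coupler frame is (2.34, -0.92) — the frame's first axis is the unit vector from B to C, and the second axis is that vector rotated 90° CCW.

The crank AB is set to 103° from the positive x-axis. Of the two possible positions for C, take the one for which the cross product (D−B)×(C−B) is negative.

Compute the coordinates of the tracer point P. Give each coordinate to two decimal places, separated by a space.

A=(0,0), D=(11.00,0)
B = A + 4.00·(cos103°, sin103°) = (-0.8998, 3.8975)
|BD| = 12.5218
circle(B,8.00) ∩ circle(D,6.00): a=7.3790, h=3.0905
  candidates: C₊=(7.0745,4.5377) cross=38.698; C₋=(5.1507,-1.3362) cross=-38.698
  mode - wants cross < 0 → take C=(5.1507,-1.3362) (cross=-38.698)
ex = (C−B)/|BC| = (0.7563,-0.6542); ey = (0.6542,0.7563)
P = B + 2.34·ex + -0.92·ey = (0.2681,1.6708)

0.27 1.67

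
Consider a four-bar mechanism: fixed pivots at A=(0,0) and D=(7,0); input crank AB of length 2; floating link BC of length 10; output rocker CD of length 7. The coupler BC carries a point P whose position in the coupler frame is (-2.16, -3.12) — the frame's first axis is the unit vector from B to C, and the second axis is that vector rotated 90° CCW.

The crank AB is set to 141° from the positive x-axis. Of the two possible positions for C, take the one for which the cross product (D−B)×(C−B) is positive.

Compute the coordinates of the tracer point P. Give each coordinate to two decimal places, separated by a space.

-1.54 -2.54

A=(0,0), D=(7.00,0)
B = A + 2.00·(cos141°, sin141°) = (-1.5543, 1.2586)
|BD| = 8.6464
circle(B,10.00) ∩ circle(D,7.00): a=7.2724, h=6.8638
  candidates: C₊=(6.6398,6.9907) cross=59.347; C₋=(4.6415,-6.5907) cross=-59.347
  mode + wants cross > 0 → take C=(6.6398,6.9907) (cross=59.347)
ex = (C−B)/|BC| = (0.8194,0.5732); ey = (-0.5732,0.8194)
P = B + -2.16·ex + -3.12·ey = (-1.5358,-2.5360)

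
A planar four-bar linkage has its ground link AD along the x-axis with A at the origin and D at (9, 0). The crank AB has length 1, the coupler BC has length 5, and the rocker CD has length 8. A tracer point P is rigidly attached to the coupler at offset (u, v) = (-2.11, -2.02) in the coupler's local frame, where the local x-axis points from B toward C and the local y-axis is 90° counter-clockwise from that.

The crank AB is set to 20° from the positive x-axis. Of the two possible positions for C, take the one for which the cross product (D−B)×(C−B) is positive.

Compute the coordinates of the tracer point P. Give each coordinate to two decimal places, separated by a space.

2.06 -2.36

A=(0,0), D=(9.00,0)
B = A + 1.00·(cos20°, sin20°) = (0.9397, 0.3420)
|BD| = 8.0676
circle(B,5.00) ∩ circle(D,8.00): a=1.6167, h=4.7314
  candidates: C₊=(2.7555,5.0006) cross=38.171; C₋=(2.3543,-4.4537) cross=-38.171
  mode + wants cross > 0 → take C=(2.7555,5.0006) (cross=38.171)
ex = (C−B)/|BC| = (0.3632,0.9317); ey = (-0.9317,0.3632)
P = B + -2.11·ex + -2.02·ey = (2.0555,-2.3575)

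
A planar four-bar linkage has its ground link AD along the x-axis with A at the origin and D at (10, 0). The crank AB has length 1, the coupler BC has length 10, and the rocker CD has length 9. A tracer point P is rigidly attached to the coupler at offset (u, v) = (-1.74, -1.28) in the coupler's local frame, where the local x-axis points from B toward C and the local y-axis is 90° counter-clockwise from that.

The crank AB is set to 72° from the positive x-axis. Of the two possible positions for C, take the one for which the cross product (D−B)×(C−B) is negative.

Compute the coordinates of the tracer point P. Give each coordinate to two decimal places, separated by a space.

A=(0,0), D=(10.00,0)
B = A + 1.00·(cos72°, sin72°) = (0.3090, 0.9511)
|BD| = 9.7375
circle(B,10.00) ∩ circle(D,9.00): a=5.8444, h=8.1144
  candidates: C₊=(6.9180,8.4558) cross=79.014; C₋=(5.3329,-7.6954) cross=-79.014
  mode - wants cross < 0 → take C=(5.3329,-7.6954) (cross=-79.014)
ex = (C−B)/|BC| = (0.5024,-0.8646); ey = (0.8646,0.5024)
P = B + -1.74·ex + -1.28·ey = (-1.6719,1.8125)

-1.67 1.81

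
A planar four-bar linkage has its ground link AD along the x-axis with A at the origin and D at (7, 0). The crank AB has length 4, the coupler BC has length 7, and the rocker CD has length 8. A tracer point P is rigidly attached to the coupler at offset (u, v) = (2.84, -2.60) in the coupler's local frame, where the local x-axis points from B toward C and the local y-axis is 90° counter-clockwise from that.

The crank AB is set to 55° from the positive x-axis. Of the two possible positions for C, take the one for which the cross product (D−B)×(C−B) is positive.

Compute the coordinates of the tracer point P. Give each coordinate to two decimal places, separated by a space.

6.14 3.26

A=(0,0), D=(7.00,0)
B = A + 4.00·(cos55°, sin55°) = (2.2943, 3.2766)
|BD| = 5.7341
circle(B,7.00) ∩ circle(D,8.00): a=1.5591, h=6.8242
  candidates: C₊=(7.4733,7.9860) cross=39.130; C₋=(-0.3257,-3.2146) cross=-39.130
  mode + wants cross > 0 → take C=(7.4733,7.9860) (cross=39.130)
ex = (C−B)/|BC| = (0.7399,0.6728); ey = (-0.6728,0.7399)
P = B + 2.84·ex + -2.60·ey = (6.1447,3.2637)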